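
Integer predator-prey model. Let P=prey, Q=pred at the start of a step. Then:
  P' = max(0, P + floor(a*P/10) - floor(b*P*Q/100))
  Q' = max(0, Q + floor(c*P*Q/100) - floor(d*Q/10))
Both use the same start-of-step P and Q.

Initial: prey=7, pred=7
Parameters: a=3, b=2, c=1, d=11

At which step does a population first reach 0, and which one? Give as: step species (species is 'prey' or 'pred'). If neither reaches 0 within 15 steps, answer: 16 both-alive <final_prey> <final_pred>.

Answer: 1 pred

Derivation:
Step 1: prey: 7+2-0=9; pred: 7+0-7=0
First extinction: pred at step 1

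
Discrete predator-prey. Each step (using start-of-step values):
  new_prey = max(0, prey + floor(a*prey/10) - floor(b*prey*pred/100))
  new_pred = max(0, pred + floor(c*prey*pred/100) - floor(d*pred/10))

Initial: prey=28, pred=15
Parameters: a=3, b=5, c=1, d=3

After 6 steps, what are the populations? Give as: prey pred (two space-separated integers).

Step 1: prey: 28+8-21=15; pred: 15+4-4=15
Step 2: prey: 15+4-11=8; pred: 15+2-4=13
Step 3: prey: 8+2-5=5; pred: 13+1-3=11
Step 4: prey: 5+1-2=4; pred: 11+0-3=8
Step 5: prey: 4+1-1=4; pred: 8+0-2=6
Step 6: prey: 4+1-1=4; pred: 6+0-1=5

Answer: 4 5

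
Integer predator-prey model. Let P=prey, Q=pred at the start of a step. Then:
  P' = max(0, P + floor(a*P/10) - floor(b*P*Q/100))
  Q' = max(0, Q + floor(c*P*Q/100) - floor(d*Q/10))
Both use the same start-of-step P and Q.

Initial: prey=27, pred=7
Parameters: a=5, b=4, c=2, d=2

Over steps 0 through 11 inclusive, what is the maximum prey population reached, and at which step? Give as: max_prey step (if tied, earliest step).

Answer: 38 2

Derivation:
Step 1: prey: 27+13-7=33; pred: 7+3-1=9
Step 2: prey: 33+16-11=38; pred: 9+5-1=13
Step 3: prey: 38+19-19=38; pred: 13+9-2=20
Step 4: prey: 38+19-30=27; pred: 20+15-4=31
Step 5: prey: 27+13-33=7; pred: 31+16-6=41
Step 6: prey: 7+3-11=0; pred: 41+5-8=38
Step 7: prey: 0+0-0=0; pred: 38+0-7=31
Step 8: prey: 0+0-0=0; pred: 31+0-6=25
Step 9: prey: 0+0-0=0; pred: 25+0-5=20
Step 10: prey: 0+0-0=0; pred: 20+0-4=16
Step 11: prey: 0+0-0=0; pred: 16+0-3=13
Max prey = 38 at step 2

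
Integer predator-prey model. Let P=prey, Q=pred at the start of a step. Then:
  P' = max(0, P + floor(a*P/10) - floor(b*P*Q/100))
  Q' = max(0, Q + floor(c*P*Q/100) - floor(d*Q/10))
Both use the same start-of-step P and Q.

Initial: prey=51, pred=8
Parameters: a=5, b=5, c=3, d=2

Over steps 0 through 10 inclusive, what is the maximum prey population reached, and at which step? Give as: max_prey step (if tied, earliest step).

Step 1: prey: 51+25-20=56; pred: 8+12-1=19
Step 2: prey: 56+28-53=31; pred: 19+31-3=47
Step 3: prey: 31+15-72=0; pred: 47+43-9=81
Step 4: prey: 0+0-0=0; pred: 81+0-16=65
Step 5: prey: 0+0-0=0; pred: 65+0-13=52
Step 6: prey: 0+0-0=0; pred: 52+0-10=42
Step 7: prey: 0+0-0=0; pred: 42+0-8=34
Step 8: prey: 0+0-0=0; pred: 34+0-6=28
Step 9: prey: 0+0-0=0; pred: 28+0-5=23
Step 10: prey: 0+0-0=0; pred: 23+0-4=19
Max prey = 56 at step 1

Answer: 56 1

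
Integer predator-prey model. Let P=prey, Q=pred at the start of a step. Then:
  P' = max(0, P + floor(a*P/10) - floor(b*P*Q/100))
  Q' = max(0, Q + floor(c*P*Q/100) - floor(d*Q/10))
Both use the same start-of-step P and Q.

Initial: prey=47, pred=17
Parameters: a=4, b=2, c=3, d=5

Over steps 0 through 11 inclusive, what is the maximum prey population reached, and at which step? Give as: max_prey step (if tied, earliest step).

Answer: 50 1

Derivation:
Step 1: prey: 47+18-15=50; pred: 17+23-8=32
Step 2: prey: 50+20-32=38; pred: 32+48-16=64
Step 3: prey: 38+15-48=5; pred: 64+72-32=104
Step 4: prey: 5+2-10=0; pred: 104+15-52=67
Step 5: prey: 0+0-0=0; pred: 67+0-33=34
Step 6: prey: 0+0-0=0; pred: 34+0-17=17
Step 7: prey: 0+0-0=0; pred: 17+0-8=9
Step 8: prey: 0+0-0=0; pred: 9+0-4=5
Step 9: prey: 0+0-0=0; pred: 5+0-2=3
Step 10: prey: 0+0-0=0; pred: 3+0-1=2
Step 11: prey: 0+0-0=0; pred: 2+0-1=1
Max prey = 50 at step 1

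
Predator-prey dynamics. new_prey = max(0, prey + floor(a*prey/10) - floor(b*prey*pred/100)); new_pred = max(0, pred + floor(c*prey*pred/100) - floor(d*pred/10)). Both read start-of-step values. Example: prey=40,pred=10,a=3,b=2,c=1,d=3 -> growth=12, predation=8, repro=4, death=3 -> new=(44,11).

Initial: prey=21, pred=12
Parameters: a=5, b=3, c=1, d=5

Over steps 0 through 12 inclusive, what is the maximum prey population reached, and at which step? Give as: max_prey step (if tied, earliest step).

Step 1: prey: 21+10-7=24; pred: 12+2-6=8
Step 2: prey: 24+12-5=31; pred: 8+1-4=5
Step 3: prey: 31+15-4=42; pred: 5+1-2=4
Step 4: prey: 42+21-5=58; pred: 4+1-2=3
Step 5: prey: 58+29-5=82; pred: 3+1-1=3
Step 6: prey: 82+41-7=116; pred: 3+2-1=4
Step 7: prey: 116+58-13=161; pred: 4+4-2=6
Step 8: prey: 161+80-28=213; pred: 6+9-3=12
Step 9: prey: 213+106-76=243; pred: 12+25-6=31
Step 10: prey: 243+121-225=139; pred: 31+75-15=91
Step 11: prey: 139+69-379=0; pred: 91+126-45=172
Step 12: prey: 0+0-0=0; pred: 172+0-86=86
Max prey = 243 at step 9

Answer: 243 9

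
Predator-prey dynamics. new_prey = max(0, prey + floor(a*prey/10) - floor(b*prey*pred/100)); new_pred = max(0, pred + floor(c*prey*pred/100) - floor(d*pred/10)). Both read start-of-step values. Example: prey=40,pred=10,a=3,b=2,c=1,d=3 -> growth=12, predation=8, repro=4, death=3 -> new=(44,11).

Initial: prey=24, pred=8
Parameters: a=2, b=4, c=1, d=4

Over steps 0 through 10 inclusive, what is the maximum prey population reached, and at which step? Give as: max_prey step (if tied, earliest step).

Answer: 41 10

Derivation:
Step 1: prey: 24+4-7=21; pred: 8+1-3=6
Step 2: prey: 21+4-5=20; pred: 6+1-2=5
Step 3: prey: 20+4-4=20; pred: 5+1-2=4
Step 4: prey: 20+4-3=21; pred: 4+0-1=3
Step 5: prey: 21+4-2=23; pred: 3+0-1=2
Step 6: prey: 23+4-1=26; pred: 2+0-0=2
Step 7: prey: 26+5-2=29; pred: 2+0-0=2
Step 8: prey: 29+5-2=32; pred: 2+0-0=2
Step 9: prey: 32+6-2=36; pred: 2+0-0=2
Step 10: prey: 36+7-2=41; pred: 2+0-0=2
Max prey = 41 at step 10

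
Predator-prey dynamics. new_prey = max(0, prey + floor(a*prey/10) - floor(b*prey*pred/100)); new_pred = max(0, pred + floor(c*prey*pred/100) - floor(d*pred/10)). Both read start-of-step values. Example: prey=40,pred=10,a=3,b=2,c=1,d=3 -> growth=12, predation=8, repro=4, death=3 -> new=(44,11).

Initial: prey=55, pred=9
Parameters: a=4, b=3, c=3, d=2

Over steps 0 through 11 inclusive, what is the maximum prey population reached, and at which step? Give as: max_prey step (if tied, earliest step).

Step 1: prey: 55+22-14=63; pred: 9+14-1=22
Step 2: prey: 63+25-41=47; pred: 22+41-4=59
Step 3: prey: 47+18-83=0; pred: 59+83-11=131
Step 4: prey: 0+0-0=0; pred: 131+0-26=105
Step 5: prey: 0+0-0=0; pred: 105+0-21=84
Step 6: prey: 0+0-0=0; pred: 84+0-16=68
Step 7: prey: 0+0-0=0; pred: 68+0-13=55
Step 8: prey: 0+0-0=0; pred: 55+0-11=44
Step 9: prey: 0+0-0=0; pred: 44+0-8=36
Step 10: prey: 0+0-0=0; pred: 36+0-7=29
Step 11: prey: 0+0-0=0; pred: 29+0-5=24
Max prey = 63 at step 1

Answer: 63 1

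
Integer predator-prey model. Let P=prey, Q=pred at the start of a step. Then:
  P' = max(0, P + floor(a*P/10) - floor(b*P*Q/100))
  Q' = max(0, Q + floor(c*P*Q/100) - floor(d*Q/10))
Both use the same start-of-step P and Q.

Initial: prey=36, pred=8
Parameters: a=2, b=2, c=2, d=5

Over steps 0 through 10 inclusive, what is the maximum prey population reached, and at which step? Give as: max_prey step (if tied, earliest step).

Step 1: prey: 36+7-5=38; pred: 8+5-4=9
Step 2: prey: 38+7-6=39; pred: 9+6-4=11
Step 3: prey: 39+7-8=38; pred: 11+8-5=14
Step 4: prey: 38+7-10=35; pred: 14+10-7=17
Step 5: prey: 35+7-11=31; pred: 17+11-8=20
Step 6: prey: 31+6-12=25; pred: 20+12-10=22
Step 7: prey: 25+5-11=19; pred: 22+11-11=22
Step 8: prey: 19+3-8=14; pred: 22+8-11=19
Step 9: prey: 14+2-5=11; pred: 19+5-9=15
Step 10: prey: 11+2-3=10; pred: 15+3-7=11
Max prey = 39 at step 2

Answer: 39 2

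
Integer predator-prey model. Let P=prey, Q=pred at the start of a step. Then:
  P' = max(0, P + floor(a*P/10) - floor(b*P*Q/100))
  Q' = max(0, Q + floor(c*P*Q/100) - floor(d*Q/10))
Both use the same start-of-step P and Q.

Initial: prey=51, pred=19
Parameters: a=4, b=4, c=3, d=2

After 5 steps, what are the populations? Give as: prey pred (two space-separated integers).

Answer: 0 42

Derivation:
Step 1: prey: 51+20-38=33; pred: 19+29-3=45
Step 2: prey: 33+13-59=0; pred: 45+44-9=80
Step 3: prey: 0+0-0=0; pred: 80+0-16=64
Step 4: prey: 0+0-0=0; pred: 64+0-12=52
Step 5: prey: 0+0-0=0; pred: 52+0-10=42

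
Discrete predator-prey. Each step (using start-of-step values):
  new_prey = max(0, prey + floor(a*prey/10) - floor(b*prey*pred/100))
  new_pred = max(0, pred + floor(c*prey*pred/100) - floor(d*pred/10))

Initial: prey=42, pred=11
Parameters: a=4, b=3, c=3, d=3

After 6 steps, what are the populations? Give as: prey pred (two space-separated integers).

Answer: 0 32

Derivation:
Step 1: prey: 42+16-13=45; pred: 11+13-3=21
Step 2: prey: 45+18-28=35; pred: 21+28-6=43
Step 3: prey: 35+14-45=4; pred: 43+45-12=76
Step 4: prey: 4+1-9=0; pred: 76+9-22=63
Step 5: prey: 0+0-0=0; pred: 63+0-18=45
Step 6: prey: 0+0-0=0; pred: 45+0-13=32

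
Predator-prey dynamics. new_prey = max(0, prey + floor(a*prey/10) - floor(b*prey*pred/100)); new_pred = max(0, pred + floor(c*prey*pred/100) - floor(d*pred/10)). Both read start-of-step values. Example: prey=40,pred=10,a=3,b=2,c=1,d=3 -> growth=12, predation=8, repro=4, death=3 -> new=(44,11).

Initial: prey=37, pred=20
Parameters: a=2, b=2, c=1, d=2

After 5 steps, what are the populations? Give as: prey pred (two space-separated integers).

Answer: 8 22

Derivation:
Step 1: prey: 37+7-14=30; pred: 20+7-4=23
Step 2: prey: 30+6-13=23; pred: 23+6-4=25
Step 3: prey: 23+4-11=16; pred: 25+5-5=25
Step 4: prey: 16+3-8=11; pred: 25+4-5=24
Step 5: prey: 11+2-5=8; pred: 24+2-4=22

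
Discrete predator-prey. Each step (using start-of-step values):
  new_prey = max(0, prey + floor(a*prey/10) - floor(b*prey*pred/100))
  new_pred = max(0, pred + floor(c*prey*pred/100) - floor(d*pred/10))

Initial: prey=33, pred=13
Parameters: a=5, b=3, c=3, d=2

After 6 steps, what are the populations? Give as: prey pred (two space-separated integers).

Step 1: prey: 33+16-12=37; pred: 13+12-2=23
Step 2: prey: 37+18-25=30; pred: 23+25-4=44
Step 3: prey: 30+15-39=6; pred: 44+39-8=75
Step 4: prey: 6+3-13=0; pred: 75+13-15=73
Step 5: prey: 0+0-0=0; pred: 73+0-14=59
Step 6: prey: 0+0-0=0; pred: 59+0-11=48

Answer: 0 48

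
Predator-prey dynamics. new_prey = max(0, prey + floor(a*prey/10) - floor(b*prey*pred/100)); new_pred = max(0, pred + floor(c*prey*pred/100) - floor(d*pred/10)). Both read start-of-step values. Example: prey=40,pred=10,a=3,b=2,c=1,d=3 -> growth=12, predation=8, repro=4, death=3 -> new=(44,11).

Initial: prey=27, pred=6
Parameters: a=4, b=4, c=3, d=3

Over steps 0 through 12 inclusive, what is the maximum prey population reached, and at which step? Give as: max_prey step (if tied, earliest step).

Step 1: prey: 27+10-6=31; pred: 6+4-1=9
Step 2: prey: 31+12-11=32; pred: 9+8-2=15
Step 3: prey: 32+12-19=25; pred: 15+14-4=25
Step 4: prey: 25+10-25=10; pred: 25+18-7=36
Step 5: prey: 10+4-14=0; pred: 36+10-10=36
Step 6: prey: 0+0-0=0; pred: 36+0-10=26
Step 7: prey: 0+0-0=0; pred: 26+0-7=19
Step 8: prey: 0+0-0=0; pred: 19+0-5=14
Step 9: prey: 0+0-0=0; pred: 14+0-4=10
Step 10: prey: 0+0-0=0; pred: 10+0-3=7
Step 11: prey: 0+0-0=0; pred: 7+0-2=5
Step 12: prey: 0+0-0=0; pred: 5+0-1=4
Max prey = 32 at step 2

Answer: 32 2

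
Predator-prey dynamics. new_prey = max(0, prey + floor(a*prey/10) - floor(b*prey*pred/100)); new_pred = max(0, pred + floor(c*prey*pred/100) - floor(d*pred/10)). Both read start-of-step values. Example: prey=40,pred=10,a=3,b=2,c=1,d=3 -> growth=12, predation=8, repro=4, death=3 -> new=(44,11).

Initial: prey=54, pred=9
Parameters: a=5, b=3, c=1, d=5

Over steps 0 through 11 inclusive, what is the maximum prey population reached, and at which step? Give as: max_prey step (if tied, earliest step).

Step 1: prey: 54+27-14=67; pred: 9+4-4=9
Step 2: prey: 67+33-18=82; pred: 9+6-4=11
Step 3: prey: 82+41-27=96; pred: 11+9-5=15
Step 4: prey: 96+48-43=101; pred: 15+14-7=22
Step 5: prey: 101+50-66=85; pred: 22+22-11=33
Step 6: prey: 85+42-84=43; pred: 33+28-16=45
Step 7: prey: 43+21-58=6; pred: 45+19-22=42
Step 8: prey: 6+3-7=2; pred: 42+2-21=23
Step 9: prey: 2+1-1=2; pred: 23+0-11=12
Step 10: prey: 2+1-0=3; pred: 12+0-6=6
Step 11: prey: 3+1-0=4; pred: 6+0-3=3
Max prey = 101 at step 4

Answer: 101 4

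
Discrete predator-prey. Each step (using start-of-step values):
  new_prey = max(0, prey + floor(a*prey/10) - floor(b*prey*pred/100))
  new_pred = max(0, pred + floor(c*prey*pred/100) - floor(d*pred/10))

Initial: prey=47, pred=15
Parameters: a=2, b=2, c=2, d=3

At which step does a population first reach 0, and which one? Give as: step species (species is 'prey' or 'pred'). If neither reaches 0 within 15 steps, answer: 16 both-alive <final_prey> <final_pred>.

Step 1: prey: 47+9-14=42; pred: 15+14-4=25
Step 2: prey: 42+8-21=29; pred: 25+21-7=39
Step 3: prey: 29+5-22=12; pred: 39+22-11=50
Step 4: prey: 12+2-12=2; pred: 50+12-15=47
Step 5: prey: 2+0-1=1; pred: 47+1-14=34
Step 6: prey: 1+0-0=1; pred: 34+0-10=24
Step 7: prey: 1+0-0=1; pred: 24+0-7=17
Step 8: prey: 1+0-0=1; pred: 17+0-5=12
Step 9: prey: 1+0-0=1; pred: 12+0-3=9
Step 10: prey: 1+0-0=1; pred: 9+0-2=7
Step 11: prey: 1+0-0=1; pred: 7+0-2=5
Step 12: prey: 1+0-0=1; pred: 5+0-1=4
Step 13: prey: 1+0-0=1; pred: 4+0-1=3
Step 14: prey: 1+0-0=1; pred: 3+0-0=3
Steps 15-15: state stable at prey=1, pred=3 (no change)
No extinction within 15 steps

Answer: 16 both-alive 1 3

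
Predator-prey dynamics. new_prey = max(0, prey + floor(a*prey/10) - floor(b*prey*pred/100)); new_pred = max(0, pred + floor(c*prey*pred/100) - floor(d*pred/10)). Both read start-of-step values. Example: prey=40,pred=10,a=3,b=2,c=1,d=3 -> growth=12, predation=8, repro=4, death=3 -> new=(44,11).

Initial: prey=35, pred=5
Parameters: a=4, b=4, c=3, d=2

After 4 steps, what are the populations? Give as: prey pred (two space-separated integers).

Answer: 0 65

Derivation:
Step 1: prey: 35+14-7=42; pred: 5+5-1=9
Step 2: prey: 42+16-15=43; pred: 9+11-1=19
Step 3: prey: 43+17-32=28; pred: 19+24-3=40
Step 4: prey: 28+11-44=0; pred: 40+33-8=65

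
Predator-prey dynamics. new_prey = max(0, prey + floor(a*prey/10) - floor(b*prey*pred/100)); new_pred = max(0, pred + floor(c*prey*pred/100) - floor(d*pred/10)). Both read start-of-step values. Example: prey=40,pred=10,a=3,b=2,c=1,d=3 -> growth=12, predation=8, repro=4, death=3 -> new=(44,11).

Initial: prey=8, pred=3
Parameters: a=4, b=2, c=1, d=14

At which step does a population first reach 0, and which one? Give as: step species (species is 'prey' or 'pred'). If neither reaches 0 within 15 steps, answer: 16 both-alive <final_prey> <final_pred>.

Answer: 1 pred

Derivation:
Step 1: prey: 8+3-0=11; pred: 3+0-4=0
First extinction: pred at step 1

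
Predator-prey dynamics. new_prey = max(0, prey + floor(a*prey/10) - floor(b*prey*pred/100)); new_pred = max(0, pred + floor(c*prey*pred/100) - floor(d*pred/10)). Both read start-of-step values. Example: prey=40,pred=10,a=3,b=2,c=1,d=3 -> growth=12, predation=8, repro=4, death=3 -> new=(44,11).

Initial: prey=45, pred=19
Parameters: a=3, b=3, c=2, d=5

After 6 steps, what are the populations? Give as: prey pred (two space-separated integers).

Step 1: prey: 45+13-25=33; pred: 19+17-9=27
Step 2: prey: 33+9-26=16; pred: 27+17-13=31
Step 3: prey: 16+4-14=6; pred: 31+9-15=25
Step 4: prey: 6+1-4=3; pred: 25+3-12=16
Step 5: prey: 3+0-1=2; pred: 16+0-8=8
Step 6: prey: 2+0-0=2; pred: 8+0-4=4

Answer: 2 4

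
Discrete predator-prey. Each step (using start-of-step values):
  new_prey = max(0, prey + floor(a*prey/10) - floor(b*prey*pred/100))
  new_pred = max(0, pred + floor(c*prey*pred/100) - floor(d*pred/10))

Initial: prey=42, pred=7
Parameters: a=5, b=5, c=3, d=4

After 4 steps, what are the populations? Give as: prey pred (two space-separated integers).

Step 1: prey: 42+21-14=49; pred: 7+8-2=13
Step 2: prey: 49+24-31=42; pred: 13+19-5=27
Step 3: prey: 42+21-56=7; pred: 27+34-10=51
Step 4: prey: 7+3-17=0; pred: 51+10-20=41

Answer: 0 41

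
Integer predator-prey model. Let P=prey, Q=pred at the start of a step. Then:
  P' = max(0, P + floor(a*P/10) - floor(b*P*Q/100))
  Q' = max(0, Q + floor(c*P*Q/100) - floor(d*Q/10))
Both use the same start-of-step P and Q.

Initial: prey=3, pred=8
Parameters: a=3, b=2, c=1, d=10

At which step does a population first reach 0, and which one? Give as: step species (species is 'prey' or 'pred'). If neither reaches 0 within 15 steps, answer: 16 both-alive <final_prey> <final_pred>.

Step 1: prey: 3+0-0=3; pred: 8+0-8=0
First extinction: pred at step 1

Answer: 1 pred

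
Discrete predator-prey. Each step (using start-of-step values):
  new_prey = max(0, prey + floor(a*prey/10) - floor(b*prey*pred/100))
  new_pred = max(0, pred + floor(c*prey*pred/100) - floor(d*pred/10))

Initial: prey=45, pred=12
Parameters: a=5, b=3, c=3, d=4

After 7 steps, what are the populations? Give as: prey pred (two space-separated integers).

Answer: 0 13

Derivation:
Step 1: prey: 45+22-16=51; pred: 12+16-4=24
Step 2: prey: 51+25-36=40; pred: 24+36-9=51
Step 3: prey: 40+20-61=0; pred: 51+61-20=92
Step 4: prey: 0+0-0=0; pred: 92+0-36=56
Step 5: prey: 0+0-0=0; pred: 56+0-22=34
Step 6: prey: 0+0-0=0; pred: 34+0-13=21
Step 7: prey: 0+0-0=0; pred: 21+0-8=13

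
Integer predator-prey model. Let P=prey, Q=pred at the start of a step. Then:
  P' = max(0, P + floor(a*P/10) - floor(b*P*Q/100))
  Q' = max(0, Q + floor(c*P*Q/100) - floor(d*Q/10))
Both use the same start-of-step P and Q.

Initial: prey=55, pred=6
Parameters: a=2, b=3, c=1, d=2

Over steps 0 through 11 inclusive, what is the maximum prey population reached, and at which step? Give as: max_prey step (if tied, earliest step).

Answer: 57 1

Derivation:
Step 1: prey: 55+11-9=57; pred: 6+3-1=8
Step 2: prey: 57+11-13=55; pred: 8+4-1=11
Step 3: prey: 55+11-18=48; pred: 11+6-2=15
Step 4: prey: 48+9-21=36; pred: 15+7-3=19
Step 5: prey: 36+7-20=23; pred: 19+6-3=22
Step 6: prey: 23+4-15=12; pred: 22+5-4=23
Step 7: prey: 12+2-8=6; pred: 23+2-4=21
Step 8: prey: 6+1-3=4; pred: 21+1-4=18
Step 9: prey: 4+0-2=2; pred: 18+0-3=15
Step 10: prey: 2+0-0=2; pred: 15+0-3=12
Step 11: prey: 2+0-0=2; pred: 12+0-2=10
Max prey = 57 at step 1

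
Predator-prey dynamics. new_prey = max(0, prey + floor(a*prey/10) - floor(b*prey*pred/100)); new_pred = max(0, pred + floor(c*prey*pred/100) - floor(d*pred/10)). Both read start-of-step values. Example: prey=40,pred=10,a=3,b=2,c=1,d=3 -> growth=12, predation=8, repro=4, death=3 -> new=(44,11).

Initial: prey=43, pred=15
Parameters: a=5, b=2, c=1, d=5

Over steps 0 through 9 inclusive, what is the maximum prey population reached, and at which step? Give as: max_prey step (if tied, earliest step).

Answer: 106 5

Derivation:
Step 1: prey: 43+21-12=52; pred: 15+6-7=14
Step 2: prey: 52+26-14=64; pred: 14+7-7=14
Step 3: prey: 64+32-17=79; pred: 14+8-7=15
Step 4: prey: 79+39-23=95; pred: 15+11-7=19
Step 5: prey: 95+47-36=106; pred: 19+18-9=28
Step 6: prey: 106+53-59=100; pred: 28+29-14=43
Step 7: prey: 100+50-86=64; pred: 43+43-21=65
Step 8: prey: 64+32-83=13; pred: 65+41-32=74
Step 9: prey: 13+6-19=0; pred: 74+9-37=46
Max prey = 106 at step 5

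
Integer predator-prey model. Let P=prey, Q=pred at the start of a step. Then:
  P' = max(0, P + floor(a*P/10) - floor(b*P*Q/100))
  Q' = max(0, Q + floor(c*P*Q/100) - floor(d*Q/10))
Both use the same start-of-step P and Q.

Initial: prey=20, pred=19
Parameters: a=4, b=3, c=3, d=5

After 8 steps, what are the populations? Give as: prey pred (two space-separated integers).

Answer: 13 4

Derivation:
Step 1: prey: 20+8-11=17; pred: 19+11-9=21
Step 2: prey: 17+6-10=13; pred: 21+10-10=21
Step 3: prey: 13+5-8=10; pred: 21+8-10=19
Step 4: prey: 10+4-5=9; pred: 19+5-9=15
Step 5: prey: 9+3-4=8; pred: 15+4-7=12
Step 6: prey: 8+3-2=9; pred: 12+2-6=8
Step 7: prey: 9+3-2=10; pred: 8+2-4=6
Step 8: prey: 10+4-1=13; pred: 6+1-3=4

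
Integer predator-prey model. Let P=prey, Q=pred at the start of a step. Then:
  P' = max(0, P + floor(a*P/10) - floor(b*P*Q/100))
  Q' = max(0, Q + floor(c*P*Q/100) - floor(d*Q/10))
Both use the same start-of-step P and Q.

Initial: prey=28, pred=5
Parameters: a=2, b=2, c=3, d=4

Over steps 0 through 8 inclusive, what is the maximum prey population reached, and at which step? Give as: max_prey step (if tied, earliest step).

Step 1: prey: 28+5-2=31; pred: 5+4-2=7
Step 2: prey: 31+6-4=33; pred: 7+6-2=11
Step 3: prey: 33+6-7=32; pred: 11+10-4=17
Step 4: prey: 32+6-10=28; pred: 17+16-6=27
Step 5: prey: 28+5-15=18; pred: 27+22-10=39
Step 6: prey: 18+3-14=7; pred: 39+21-15=45
Step 7: prey: 7+1-6=2; pred: 45+9-18=36
Step 8: prey: 2+0-1=1; pred: 36+2-14=24
Max prey = 33 at step 2

Answer: 33 2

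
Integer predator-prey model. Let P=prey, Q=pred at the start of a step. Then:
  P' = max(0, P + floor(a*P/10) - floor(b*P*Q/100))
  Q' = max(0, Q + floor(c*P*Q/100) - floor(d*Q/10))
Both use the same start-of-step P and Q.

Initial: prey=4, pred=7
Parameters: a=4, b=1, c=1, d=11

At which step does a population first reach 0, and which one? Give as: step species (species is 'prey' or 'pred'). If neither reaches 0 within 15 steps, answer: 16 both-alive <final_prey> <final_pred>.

Answer: 1 pred

Derivation:
Step 1: prey: 4+1-0=5; pred: 7+0-7=0
First extinction: pred at step 1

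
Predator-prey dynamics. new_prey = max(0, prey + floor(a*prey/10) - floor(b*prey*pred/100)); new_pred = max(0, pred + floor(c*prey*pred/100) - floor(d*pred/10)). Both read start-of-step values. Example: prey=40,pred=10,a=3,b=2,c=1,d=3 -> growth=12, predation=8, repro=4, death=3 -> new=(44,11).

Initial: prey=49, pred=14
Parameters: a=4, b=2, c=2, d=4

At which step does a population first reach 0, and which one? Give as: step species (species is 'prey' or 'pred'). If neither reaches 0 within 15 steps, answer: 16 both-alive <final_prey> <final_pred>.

Step 1: prey: 49+19-13=55; pred: 14+13-5=22
Step 2: prey: 55+22-24=53; pred: 22+24-8=38
Step 3: prey: 53+21-40=34; pred: 38+40-15=63
Step 4: prey: 34+13-42=5; pred: 63+42-25=80
Step 5: prey: 5+2-8=0; pred: 80+8-32=56
First extinction: prey at step 5

Answer: 5 prey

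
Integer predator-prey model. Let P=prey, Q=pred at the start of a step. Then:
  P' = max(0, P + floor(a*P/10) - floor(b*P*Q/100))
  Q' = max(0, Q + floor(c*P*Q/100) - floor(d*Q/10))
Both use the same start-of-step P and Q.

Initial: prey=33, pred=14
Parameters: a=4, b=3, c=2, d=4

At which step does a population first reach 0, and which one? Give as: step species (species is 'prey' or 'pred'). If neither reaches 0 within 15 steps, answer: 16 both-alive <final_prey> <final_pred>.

Step 1: prey: 33+13-13=33; pred: 14+9-5=18
Step 2: prey: 33+13-17=29; pred: 18+11-7=22
Step 3: prey: 29+11-19=21; pred: 22+12-8=26
Step 4: prey: 21+8-16=13; pred: 26+10-10=26
Step 5: prey: 13+5-10=8; pred: 26+6-10=22
Step 6: prey: 8+3-5=6; pred: 22+3-8=17
Step 7: prey: 6+2-3=5; pred: 17+2-6=13
Step 8: prey: 5+2-1=6; pred: 13+1-5=9
Step 9: prey: 6+2-1=7; pred: 9+1-3=7
Step 10: prey: 7+2-1=8; pred: 7+0-2=5
Step 11: prey: 8+3-1=10; pred: 5+0-2=3
Step 12: prey: 10+4-0=14; pred: 3+0-1=2
Step 13: prey: 14+5-0=19; pred: 2+0-0=2
Step 14: prey: 19+7-1=25; pred: 2+0-0=2
Step 15: prey: 25+10-1=34; pred: 2+1-0=3
No extinction within 15 steps

Answer: 16 both-alive 34 3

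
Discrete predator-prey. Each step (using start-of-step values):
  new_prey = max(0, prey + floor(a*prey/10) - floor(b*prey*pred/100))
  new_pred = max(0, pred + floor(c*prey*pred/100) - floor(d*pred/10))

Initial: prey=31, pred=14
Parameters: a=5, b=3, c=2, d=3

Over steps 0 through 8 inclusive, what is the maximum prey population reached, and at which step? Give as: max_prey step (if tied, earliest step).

Step 1: prey: 31+15-13=33; pred: 14+8-4=18
Step 2: prey: 33+16-17=32; pred: 18+11-5=24
Step 3: prey: 32+16-23=25; pred: 24+15-7=32
Step 4: prey: 25+12-24=13; pred: 32+16-9=39
Step 5: prey: 13+6-15=4; pred: 39+10-11=38
Step 6: prey: 4+2-4=2; pred: 38+3-11=30
Step 7: prey: 2+1-1=2; pred: 30+1-9=22
Step 8: prey: 2+1-1=2; pred: 22+0-6=16
Max prey = 33 at step 1

Answer: 33 1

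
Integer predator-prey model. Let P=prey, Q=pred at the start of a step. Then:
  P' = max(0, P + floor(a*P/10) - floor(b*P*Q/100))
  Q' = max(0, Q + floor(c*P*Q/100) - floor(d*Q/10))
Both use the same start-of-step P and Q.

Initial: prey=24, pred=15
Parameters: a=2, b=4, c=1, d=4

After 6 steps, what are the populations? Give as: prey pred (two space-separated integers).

Step 1: prey: 24+4-14=14; pred: 15+3-6=12
Step 2: prey: 14+2-6=10; pred: 12+1-4=9
Step 3: prey: 10+2-3=9; pred: 9+0-3=6
Step 4: prey: 9+1-2=8; pred: 6+0-2=4
Step 5: prey: 8+1-1=8; pred: 4+0-1=3
Step 6: prey: 8+1-0=9; pred: 3+0-1=2

Answer: 9 2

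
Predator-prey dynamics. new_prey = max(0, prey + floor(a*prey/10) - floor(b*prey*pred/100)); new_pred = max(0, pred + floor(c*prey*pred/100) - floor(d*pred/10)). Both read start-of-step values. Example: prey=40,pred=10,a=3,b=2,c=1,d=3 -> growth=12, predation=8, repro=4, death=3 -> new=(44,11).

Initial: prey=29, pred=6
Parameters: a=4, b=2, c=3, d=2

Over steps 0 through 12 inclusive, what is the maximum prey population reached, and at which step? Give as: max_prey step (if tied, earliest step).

Answer: 45 3

Derivation:
Step 1: prey: 29+11-3=37; pred: 6+5-1=10
Step 2: prey: 37+14-7=44; pred: 10+11-2=19
Step 3: prey: 44+17-16=45; pred: 19+25-3=41
Step 4: prey: 45+18-36=27; pred: 41+55-8=88
Step 5: prey: 27+10-47=0; pred: 88+71-17=142
Step 6: prey: 0+0-0=0; pred: 142+0-28=114
Step 7: prey: 0+0-0=0; pred: 114+0-22=92
Step 8: prey: 0+0-0=0; pred: 92+0-18=74
Step 9: prey: 0+0-0=0; pred: 74+0-14=60
Step 10: prey: 0+0-0=0; pred: 60+0-12=48
Step 11: prey: 0+0-0=0; pred: 48+0-9=39
Step 12: prey: 0+0-0=0; pred: 39+0-7=32
Max prey = 45 at step 3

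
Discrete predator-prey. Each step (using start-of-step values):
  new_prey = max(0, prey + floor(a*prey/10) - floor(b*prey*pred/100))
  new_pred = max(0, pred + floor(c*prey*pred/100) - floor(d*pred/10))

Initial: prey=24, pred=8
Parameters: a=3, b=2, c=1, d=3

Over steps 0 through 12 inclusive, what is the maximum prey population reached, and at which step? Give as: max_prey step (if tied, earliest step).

Answer: 68 8

Derivation:
Step 1: prey: 24+7-3=28; pred: 8+1-2=7
Step 2: prey: 28+8-3=33; pred: 7+1-2=6
Step 3: prey: 33+9-3=39; pred: 6+1-1=6
Step 4: prey: 39+11-4=46; pred: 6+2-1=7
Step 5: prey: 46+13-6=53; pred: 7+3-2=8
Step 6: prey: 53+15-8=60; pred: 8+4-2=10
Step 7: prey: 60+18-12=66; pred: 10+6-3=13
Step 8: prey: 66+19-17=68; pred: 13+8-3=18
Step 9: prey: 68+20-24=64; pred: 18+12-5=25
Step 10: prey: 64+19-32=51; pred: 25+16-7=34
Step 11: prey: 51+15-34=32; pred: 34+17-10=41
Step 12: prey: 32+9-26=15; pred: 41+13-12=42
Max prey = 68 at step 8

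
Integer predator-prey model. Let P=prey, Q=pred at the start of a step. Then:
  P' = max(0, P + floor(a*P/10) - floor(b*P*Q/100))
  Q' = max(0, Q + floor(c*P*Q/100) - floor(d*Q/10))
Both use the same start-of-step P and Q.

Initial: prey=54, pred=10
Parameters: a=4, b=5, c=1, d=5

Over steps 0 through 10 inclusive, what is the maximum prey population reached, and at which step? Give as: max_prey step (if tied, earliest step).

Step 1: prey: 54+21-27=48; pred: 10+5-5=10
Step 2: prey: 48+19-24=43; pred: 10+4-5=9
Step 3: prey: 43+17-19=41; pred: 9+3-4=8
Step 4: prey: 41+16-16=41; pred: 8+3-4=7
Step 5: prey: 41+16-14=43; pred: 7+2-3=6
Step 6: prey: 43+17-12=48; pred: 6+2-3=5
Step 7: prey: 48+19-12=55; pred: 5+2-2=5
Step 8: prey: 55+22-13=64; pred: 5+2-2=5
Step 9: prey: 64+25-16=73; pred: 5+3-2=6
Step 10: prey: 73+29-21=81; pred: 6+4-3=7
Max prey = 81 at step 10

Answer: 81 10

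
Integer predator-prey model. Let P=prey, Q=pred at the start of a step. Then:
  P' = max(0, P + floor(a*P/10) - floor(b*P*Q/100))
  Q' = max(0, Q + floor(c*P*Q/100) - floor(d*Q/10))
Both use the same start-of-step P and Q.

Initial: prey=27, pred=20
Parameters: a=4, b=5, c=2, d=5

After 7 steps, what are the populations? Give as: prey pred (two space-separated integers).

Answer: 7 1

Derivation:
Step 1: prey: 27+10-27=10; pred: 20+10-10=20
Step 2: prey: 10+4-10=4; pred: 20+4-10=14
Step 3: prey: 4+1-2=3; pred: 14+1-7=8
Step 4: prey: 3+1-1=3; pred: 8+0-4=4
Step 5: prey: 3+1-0=4; pred: 4+0-2=2
Step 6: prey: 4+1-0=5; pred: 2+0-1=1
Step 7: prey: 5+2-0=7; pred: 1+0-0=1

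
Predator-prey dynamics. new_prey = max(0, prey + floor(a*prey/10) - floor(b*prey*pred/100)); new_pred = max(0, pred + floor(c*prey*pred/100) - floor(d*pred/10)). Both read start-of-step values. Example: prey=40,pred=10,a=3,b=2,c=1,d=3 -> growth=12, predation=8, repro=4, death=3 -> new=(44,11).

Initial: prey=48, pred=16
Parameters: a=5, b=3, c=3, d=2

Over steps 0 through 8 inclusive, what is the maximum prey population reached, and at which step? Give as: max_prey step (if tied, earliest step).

Step 1: prey: 48+24-23=49; pred: 16+23-3=36
Step 2: prey: 49+24-52=21; pred: 36+52-7=81
Step 3: prey: 21+10-51=0; pred: 81+51-16=116
Step 4: prey: 0+0-0=0; pred: 116+0-23=93
Step 5: prey: 0+0-0=0; pred: 93+0-18=75
Step 6: prey: 0+0-0=0; pred: 75+0-15=60
Step 7: prey: 0+0-0=0; pred: 60+0-12=48
Step 8: prey: 0+0-0=0; pred: 48+0-9=39
Max prey = 49 at step 1

Answer: 49 1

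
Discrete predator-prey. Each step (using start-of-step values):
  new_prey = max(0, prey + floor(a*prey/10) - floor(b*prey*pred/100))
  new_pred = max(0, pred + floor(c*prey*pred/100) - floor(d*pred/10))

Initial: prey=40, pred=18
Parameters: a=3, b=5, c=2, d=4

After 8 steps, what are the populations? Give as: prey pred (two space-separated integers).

Answer: 0 2

Derivation:
Step 1: prey: 40+12-36=16; pred: 18+14-7=25
Step 2: prey: 16+4-20=0; pred: 25+8-10=23
Step 3: prey: 0+0-0=0; pred: 23+0-9=14
Step 4: prey: 0+0-0=0; pred: 14+0-5=9
Step 5: prey: 0+0-0=0; pred: 9+0-3=6
Step 6: prey: 0+0-0=0; pred: 6+0-2=4
Step 7: prey: 0+0-0=0; pred: 4+0-1=3
Step 8: prey: 0+0-0=0; pred: 3+0-1=2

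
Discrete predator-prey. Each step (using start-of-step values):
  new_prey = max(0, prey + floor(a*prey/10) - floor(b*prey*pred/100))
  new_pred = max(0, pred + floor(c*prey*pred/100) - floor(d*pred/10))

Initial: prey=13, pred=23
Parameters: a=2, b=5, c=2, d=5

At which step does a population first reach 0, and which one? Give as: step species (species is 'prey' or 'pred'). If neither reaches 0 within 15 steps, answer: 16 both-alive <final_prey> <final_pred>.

Answer: 16 both-alive 1 1

Derivation:
Step 1: prey: 13+2-14=1; pred: 23+5-11=17
Step 2: prey: 1+0-0=1; pred: 17+0-8=9
Step 3: prey: 1+0-0=1; pred: 9+0-4=5
Step 4: prey: 1+0-0=1; pred: 5+0-2=3
Step 5: prey: 1+0-0=1; pred: 3+0-1=2
Step 6: prey: 1+0-0=1; pred: 2+0-1=1
Step 7: prey: 1+0-0=1; pred: 1+0-0=1
Steps 8-15: state stable at prey=1, pred=1 (no change)
No extinction within 15 steps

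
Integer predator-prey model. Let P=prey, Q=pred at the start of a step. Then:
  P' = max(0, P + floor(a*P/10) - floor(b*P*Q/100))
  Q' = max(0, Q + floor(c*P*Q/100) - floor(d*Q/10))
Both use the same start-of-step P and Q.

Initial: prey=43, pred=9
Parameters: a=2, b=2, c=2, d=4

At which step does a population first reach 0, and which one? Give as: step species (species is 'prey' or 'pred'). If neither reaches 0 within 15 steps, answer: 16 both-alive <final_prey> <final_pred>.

Answer: 16 both-alive 3 2

Derivation:
Step 1: prey: 43+8-7=44; pred: 9+7-3=13
Step 2: prey: 44+8-11=41; pred: 13+11-5=19
Step 3: prey: 41+8-15=34; pred: 19+15-7=27
Step 4: prey: 34+6-18=22; pred: 27+18-10=35
Step 5: prey: 22+4-15=11; pred: 35+15-14=36
Step 6: prey: 11+2-7=6; pred: 36+7-14=29
Step 7: prey: 6+1-3=4; pred: 29+3-11=21
Step 8: prey: 4+0-1=3; pred: 21+1-8=14
Step 9: prey: 3+0-0=3; pred: 14+0-5=9
Step 10: prey: 3+0-0=3; pred: 9+0-3=6
Step 11: prey: 3+0-0=3; pred: 6+0-2=4
Step 12: prey: 3+0-0=3; pred: 4+0-1=3
Step 13: prey: 3+0-0=3; pred: 3+0-1=2
Step 14: prey: 3+0-0=3; pred: 2+0-0=2
Steps 15-15: state stable at prey=3, pred=2 (no change)
No extinction within 15 steps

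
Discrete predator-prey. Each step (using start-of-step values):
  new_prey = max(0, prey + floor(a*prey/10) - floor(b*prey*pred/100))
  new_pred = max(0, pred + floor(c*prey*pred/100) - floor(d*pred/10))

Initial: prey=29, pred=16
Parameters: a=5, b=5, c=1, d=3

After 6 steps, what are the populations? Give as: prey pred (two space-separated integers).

Answer: 10 6

Derivation:
Step 1: prey: 29+14-23=20; pred: 16+4-4=16
Step 2: prey: 20+10-16=14; pred: 16+3-4=15
Step 3: prey: 14+7-10=11; pred: 15+2-4=13
Step 4: prey: 11+5-7=9; pred: 13+1-3=11
Step 5: prey: 9+4-4=9; pred: 11+0-3=8
Step 6: prey: 9+4-3=10; pred: 8+0-2=6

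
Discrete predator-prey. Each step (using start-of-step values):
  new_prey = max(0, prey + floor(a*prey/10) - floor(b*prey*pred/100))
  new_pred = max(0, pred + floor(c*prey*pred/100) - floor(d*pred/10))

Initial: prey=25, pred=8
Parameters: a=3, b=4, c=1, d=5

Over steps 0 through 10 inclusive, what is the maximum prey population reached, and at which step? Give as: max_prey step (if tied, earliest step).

Answer: 131 10

Derivation:
Step 1: prey: 25+7-8=24; pred: 8+2-4=6
Step 2: prey: 24+7-5=26; pred: 6+1-3=4
Step 3: prey: 26+7-4=29; pred: 4+1-2=3
Step 4: prey: 29+8-3=34; pred: 3+0-1=2
Step 5: prey: 34+10-2=42; pred: 2+0-1=1
Step 6: prey: 42+12-1=53; pred: 1+0-0=1
Step 7: prey: 53+15-2=66; pred: 1+0-0=1
Step 8: prey: 66+19-2=83; pred: 1+0-0=1
Step 9: prey: 83+24-3=104; pred: 1+0-0=1
Step 10: prey: 104+31-4=131; pred: 1+1-0=2
Max prey = 131 at step 10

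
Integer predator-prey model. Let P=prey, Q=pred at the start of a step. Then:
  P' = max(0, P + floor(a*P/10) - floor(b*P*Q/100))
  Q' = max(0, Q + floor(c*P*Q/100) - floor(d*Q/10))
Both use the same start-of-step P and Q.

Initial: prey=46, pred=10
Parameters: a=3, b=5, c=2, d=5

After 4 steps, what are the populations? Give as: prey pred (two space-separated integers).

Step 1: prey: 46+13-23=36; pred: 10+9-5=14
Step 2: prey: 36+10-25=21; pred: 14+10-7=17
Step 3: prey: 21+6-17=10; pred: 17+7-8=16
Step 4: prey: 10+3-8=5; pred: 16+3-8=11

Answer: 5 11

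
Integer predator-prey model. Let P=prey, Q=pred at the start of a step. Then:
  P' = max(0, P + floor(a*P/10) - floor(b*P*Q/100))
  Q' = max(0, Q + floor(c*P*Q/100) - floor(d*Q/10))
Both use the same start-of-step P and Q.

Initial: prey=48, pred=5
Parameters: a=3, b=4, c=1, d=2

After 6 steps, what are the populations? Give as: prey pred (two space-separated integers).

Answer: 17 22

Derivation:
Step 1: prey: 48+14-9=53; pred: 5+2-1=6
Step 2: prey: 53+15-12=56; pred: 6+3-1=8
Step 3: prey: 56+16-17=55; pred: 8+4-1=11
Step 4: prey: 55+16-24=47; pred: 11+6-2=15
Step 5: prey: 47+14-28=33; pred: 15+7-3=19
Step 6: prey: 33+9-25=17; pred: 19+6-3=22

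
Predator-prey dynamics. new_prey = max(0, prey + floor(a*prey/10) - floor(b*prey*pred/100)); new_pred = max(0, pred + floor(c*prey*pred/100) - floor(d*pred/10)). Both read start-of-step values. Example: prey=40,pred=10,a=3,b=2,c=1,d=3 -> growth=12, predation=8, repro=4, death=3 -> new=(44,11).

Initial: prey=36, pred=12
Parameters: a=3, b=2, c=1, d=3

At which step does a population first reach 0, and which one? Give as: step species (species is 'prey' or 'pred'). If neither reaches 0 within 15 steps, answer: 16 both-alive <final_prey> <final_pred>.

Answer: 16 both-alive 19 11

Derivation:
Step 1: prey: 36+10-8=38; pred: 12+4-3=13
Step 2: prey: 38+11-9=40; pred: 13+4-3=14
Step 3: prey: 40+12-11=41; pred: 14+5-4=15
Step 4: prey: 41+12-12=41; pred: 15+6-4=17
Step 5: prey: 41+12-13=40; pred: 17+6-5=18
Step 6: prey: 40+12-14=38; pred: 18+7-5=20
Step 7: prey: 38+11-15=34; pred: 20+7-6=21
Step 8: prey: 34+10-14=30; pred: 21+7-6=22
Step 9: prey: 30+9-13=26; pred: 22+6-6=22
Step 10: prey: 26+7-11=22; pred: 22+5-6=21
Step 11: prey: 22+6-9=19; pred: 21+4-6=19
Step 12: prey: 19+5-7=17; pred: 19+3-5=17
Step 13: prey: 17+5-5=17; pred: 17+2-5=14
Step 14: prey: 17+5-4=18; pred: 14+2-4=12
Step 15: prey: 18+5-4=19; pred: 12+2-3=11
No extinction within 15 steps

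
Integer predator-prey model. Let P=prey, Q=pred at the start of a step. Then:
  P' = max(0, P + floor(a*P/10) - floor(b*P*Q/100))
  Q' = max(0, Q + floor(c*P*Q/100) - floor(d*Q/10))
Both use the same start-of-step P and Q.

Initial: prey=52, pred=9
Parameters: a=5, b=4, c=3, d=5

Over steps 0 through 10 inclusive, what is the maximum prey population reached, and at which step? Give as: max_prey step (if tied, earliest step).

Answer: 60 1

Derivation:
Step 1: prey: 52+26-18=60; pred: 9+14-4=19
Step 2: prey: 60+30-45=45; pred: 19+34-9=44
Step 3: prey: 45+22-79=0; pred: 44+59-22=81
Step 4: prey: 0+0-0=0; pred: 81+0-40=41
Step 5: prey: 0+0-0=0; pred: 41+0-20=21
Step 6: prey: 0+0-0=0; pred: 21+0-10=11
Step 7: prey: 0+0-0=0; pred: 11+0-5=6
Step 8: prey: 0+0-0=0; pred: 6+0-3=3
Step 9: prey: 0+0-0=0; pred: 3+0-1=2
Step 10: prey: 0+0-0=0; pred: 2+0-1=1
Max prey = 60 at step 1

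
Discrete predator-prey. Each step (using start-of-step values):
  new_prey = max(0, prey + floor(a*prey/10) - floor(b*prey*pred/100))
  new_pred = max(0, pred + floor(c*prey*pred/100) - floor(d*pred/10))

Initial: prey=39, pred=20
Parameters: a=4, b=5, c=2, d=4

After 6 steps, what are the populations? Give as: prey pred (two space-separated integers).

Step 1: prey: 39+15-39=15; pred: 20+15-8=27
Step 2: prey: 15+6-20=1; pred: 27+8-10=25
Step 3: prey: 1+0-1=0; pred: 25+0-10=15
Step 4: prey: 0+0-0=0; pred: 15+0-6=9
Step 5: prey: 0+0-0=0; pred: 9+0-3=6
Step 6: prey: 0+0-0=0; pred: 6+0-2=4

Answer: 0 4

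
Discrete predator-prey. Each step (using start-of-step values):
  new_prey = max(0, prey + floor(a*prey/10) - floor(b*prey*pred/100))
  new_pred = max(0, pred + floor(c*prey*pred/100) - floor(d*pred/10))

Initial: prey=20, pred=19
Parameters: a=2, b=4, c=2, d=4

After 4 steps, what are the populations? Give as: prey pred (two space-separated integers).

Step 1: prey: 20+4-15=9; pred: 19+7-7=19
Step 2: prey: 9+1-6=4; pred: 19+3-7=15
Step 3: prey: 4+0-2=2; pred: 15+1-6=10
Step 4: prey: 2+0-0=2; pred: 10+0-4=6

Answer: 2 6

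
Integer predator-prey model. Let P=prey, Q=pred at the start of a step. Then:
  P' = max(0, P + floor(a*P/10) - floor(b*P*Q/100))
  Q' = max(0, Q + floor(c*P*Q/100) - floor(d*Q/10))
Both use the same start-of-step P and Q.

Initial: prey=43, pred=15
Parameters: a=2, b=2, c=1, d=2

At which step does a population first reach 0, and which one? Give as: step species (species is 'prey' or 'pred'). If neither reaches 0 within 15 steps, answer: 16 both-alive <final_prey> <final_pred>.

Step 1: prey: 43+8-12=39; pred: 15+6-3=18
Step 2: prey: 39+7-14=32; pred: 18+7-3=22
Step 3: prey: 32+6-14=24; pred: 22+7-4=25
Step 4: prey: 24+4-12=16; pred: 25+6-5=26
Step 5: prey: 16+3-8=11; pred: 26+4-5=25
Step 6: prey: 11+2-5=8; pred: 25+2-5=22
Step 7: prey: 8+1-3=6; pred: 22+1-4=19
Step 8: prey: 6+1-2=5; pred: 19+1-3=17
Step 9: prey: 5+1-1=5; pred: 17+0-3=14
Step 10: prey: 5+1-1=5; pred: 14+0-2=12
Step 11: prey: 5+1-1=5; pred: 12+0-2=10
Step 12: prey: 5+1-1=5; pred: 10+0-2=8
Step 13: prey: 5+1-0=6; pred: 8+0-1=7
Step 14: prey: 6+1-0=7; pred: 7+0-1=6
Step 15: prey: 7+1-0=8; pred: 6+0-1=5
No extinction within 15 steps

Answer: 16 both-alive 8 5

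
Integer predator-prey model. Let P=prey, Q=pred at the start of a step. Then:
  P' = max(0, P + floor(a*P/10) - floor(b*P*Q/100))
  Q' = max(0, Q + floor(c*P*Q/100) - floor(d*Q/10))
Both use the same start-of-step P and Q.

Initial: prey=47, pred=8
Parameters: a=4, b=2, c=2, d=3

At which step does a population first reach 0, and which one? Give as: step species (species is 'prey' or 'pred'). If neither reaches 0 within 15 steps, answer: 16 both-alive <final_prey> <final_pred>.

Step 1: prey: 47+18-7=58; pred: 8+7-2=13
Step 2: prey: 58+23-15=66; pred: 13+15-3=25
Step 3: prey: 66+26-33=59; pred: 25+33-7=51
Step 4: prey: 59+23-60=22; pred: 51+60-15=96
Step 5: prey: 22+8-42=0; pred: 96+42-28=110
First extinction: prey at step 5

Answer: 5 prey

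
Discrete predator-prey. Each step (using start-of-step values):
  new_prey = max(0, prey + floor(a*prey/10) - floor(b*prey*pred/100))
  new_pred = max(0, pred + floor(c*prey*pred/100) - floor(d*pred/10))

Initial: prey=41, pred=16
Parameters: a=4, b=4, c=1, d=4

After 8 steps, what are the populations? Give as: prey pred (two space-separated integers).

Answer: 29 4

Derivation:
Step 1: prey: 41+16-26=31; pred: 16+6-6=16
Step 2: prey: 31+12-19=24; pred: 16+4-6=14
Step 3: prey: 24+9-13=20; pred: 14+3-5=12
Step 4: prey: 20+8-9=19; pred: 12+2-4=10
Step 5: prey: 19+7-7=19; pred: 10+1-4=7
Step 6: prey: 19+7-5=21; pred: 7+1-2=6
Step 7: prey: 21+8-5=24; pred: 6+1-2=5
Step 8: prey: 24+9-4=29; pred: 5+1-2=4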